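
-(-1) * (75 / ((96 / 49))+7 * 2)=1673 / 32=52.28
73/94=0.78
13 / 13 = 1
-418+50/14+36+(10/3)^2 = -23141/63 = -367.32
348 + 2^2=352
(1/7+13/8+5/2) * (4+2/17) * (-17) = -1195/4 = -298.75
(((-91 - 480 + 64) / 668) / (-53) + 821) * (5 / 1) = 145335955 / 35404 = 4105.07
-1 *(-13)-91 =-78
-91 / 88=-1.03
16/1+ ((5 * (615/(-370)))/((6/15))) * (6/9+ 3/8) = -6681/1184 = -5.64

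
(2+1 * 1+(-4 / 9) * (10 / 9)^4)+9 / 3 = 314294 / 59049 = 5.32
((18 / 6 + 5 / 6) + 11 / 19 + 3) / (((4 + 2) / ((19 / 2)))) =845 / 72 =11.74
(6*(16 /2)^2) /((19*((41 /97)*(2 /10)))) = 186240 /779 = 239.08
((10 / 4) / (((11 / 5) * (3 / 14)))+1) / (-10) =-104 / 165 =-0.63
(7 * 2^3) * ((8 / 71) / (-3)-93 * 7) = -7765576 / 213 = -36458.10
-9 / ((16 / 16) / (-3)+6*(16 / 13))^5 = -812017791 / 1572763671875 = -0.00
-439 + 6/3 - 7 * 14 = -535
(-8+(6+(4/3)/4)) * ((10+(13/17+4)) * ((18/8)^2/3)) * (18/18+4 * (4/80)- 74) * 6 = 616707/34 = 18138.44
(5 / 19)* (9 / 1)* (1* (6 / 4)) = 135 / 38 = 3.55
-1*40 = -40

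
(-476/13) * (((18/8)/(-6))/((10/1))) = 357/260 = 1.37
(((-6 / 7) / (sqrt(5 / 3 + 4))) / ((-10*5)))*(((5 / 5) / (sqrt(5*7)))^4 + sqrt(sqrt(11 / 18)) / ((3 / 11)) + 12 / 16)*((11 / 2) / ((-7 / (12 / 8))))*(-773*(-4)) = -280599*11^(1 / 4)*sqrt(17)*2^(3 / 4) / 41650-281542833*sqrt(51) / 102042500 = -104.78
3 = 3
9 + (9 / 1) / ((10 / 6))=72 / 5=14.40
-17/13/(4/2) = -17/26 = -0.65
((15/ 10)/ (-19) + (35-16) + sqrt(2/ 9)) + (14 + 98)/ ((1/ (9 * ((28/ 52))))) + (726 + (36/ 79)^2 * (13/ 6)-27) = sqrt(2)/ 3 + 3888163373/ 3083054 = 1261.61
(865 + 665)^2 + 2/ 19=44477102/ 19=2340900.11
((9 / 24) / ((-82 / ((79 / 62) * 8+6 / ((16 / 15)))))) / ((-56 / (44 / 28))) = 0.00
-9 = -9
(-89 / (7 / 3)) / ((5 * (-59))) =267 / 2065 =0.13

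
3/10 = 0.30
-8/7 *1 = -8/7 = -1.14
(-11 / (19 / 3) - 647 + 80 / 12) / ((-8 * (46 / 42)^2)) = 2689953 / 40204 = 66.91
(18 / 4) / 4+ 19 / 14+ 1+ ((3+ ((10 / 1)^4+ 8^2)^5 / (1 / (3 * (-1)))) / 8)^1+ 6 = -271008210332828172219 / 7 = -38715458618975453174.14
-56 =-56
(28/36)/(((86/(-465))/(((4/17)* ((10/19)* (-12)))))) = 86800/13889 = 6.25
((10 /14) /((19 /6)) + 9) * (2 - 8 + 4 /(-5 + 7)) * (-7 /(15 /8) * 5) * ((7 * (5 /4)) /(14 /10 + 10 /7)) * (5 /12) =5010250 /5643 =887.87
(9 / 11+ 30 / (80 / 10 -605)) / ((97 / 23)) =38663 / 212333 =0.18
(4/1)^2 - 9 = 7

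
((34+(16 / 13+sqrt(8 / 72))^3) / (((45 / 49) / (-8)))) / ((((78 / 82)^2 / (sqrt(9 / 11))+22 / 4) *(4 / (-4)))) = 4970966760640048 / 80227931662125-5914297157216 *sqrt(11) / 1740645460125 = 50.69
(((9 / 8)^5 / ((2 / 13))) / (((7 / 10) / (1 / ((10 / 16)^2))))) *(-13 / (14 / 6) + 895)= 2389653981 / 62720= 38100.35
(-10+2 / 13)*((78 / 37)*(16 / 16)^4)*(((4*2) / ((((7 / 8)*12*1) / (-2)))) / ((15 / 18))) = 49152 / 1295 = 37.96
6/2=3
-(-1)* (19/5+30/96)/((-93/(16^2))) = -5264/465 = -11.32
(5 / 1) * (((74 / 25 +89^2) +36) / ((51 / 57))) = 3780981 / 85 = 44482.13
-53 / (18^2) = -53 / 324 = -0.16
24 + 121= 145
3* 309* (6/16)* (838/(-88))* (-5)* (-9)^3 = -4247296155/352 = -12066182.26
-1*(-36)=36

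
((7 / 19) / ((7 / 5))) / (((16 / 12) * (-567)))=-5 / 14364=-0.00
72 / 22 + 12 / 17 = 744 / 187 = 3.98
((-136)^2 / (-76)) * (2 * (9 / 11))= -83232 / 209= -398.24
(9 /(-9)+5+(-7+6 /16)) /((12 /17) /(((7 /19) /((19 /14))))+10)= -17493 /83968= -0.21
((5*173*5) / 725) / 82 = 173 / 2378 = 0.07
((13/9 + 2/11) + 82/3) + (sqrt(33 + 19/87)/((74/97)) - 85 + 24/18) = -5416/99 + 1649 * sqrt(870)/6438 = -47.15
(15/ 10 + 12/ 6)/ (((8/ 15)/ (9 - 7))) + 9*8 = 681/ 8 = 85.12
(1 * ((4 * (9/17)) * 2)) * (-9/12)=-54/17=-3.18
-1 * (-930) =930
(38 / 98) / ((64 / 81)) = 1539 / 3136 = 0.49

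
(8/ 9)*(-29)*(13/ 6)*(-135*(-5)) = -37700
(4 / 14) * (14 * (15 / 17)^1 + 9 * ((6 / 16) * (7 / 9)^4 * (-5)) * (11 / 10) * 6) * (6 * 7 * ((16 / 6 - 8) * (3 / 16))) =312907 / 918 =340.86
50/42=1.19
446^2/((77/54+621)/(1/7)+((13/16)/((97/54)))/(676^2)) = 146502569700864/3208937357081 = 45.65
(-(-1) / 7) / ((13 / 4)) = 4 / 91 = 0.04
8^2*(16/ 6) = 512/ 3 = 170.67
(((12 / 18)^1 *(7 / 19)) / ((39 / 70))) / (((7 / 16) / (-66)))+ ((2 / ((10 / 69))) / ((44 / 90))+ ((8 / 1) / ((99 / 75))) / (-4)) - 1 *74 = -618349 / 5434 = -113.79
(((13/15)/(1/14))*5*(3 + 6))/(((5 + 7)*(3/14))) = 637/3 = 212.33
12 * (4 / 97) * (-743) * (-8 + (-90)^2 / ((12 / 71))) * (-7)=11962383216 / 97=123323538.31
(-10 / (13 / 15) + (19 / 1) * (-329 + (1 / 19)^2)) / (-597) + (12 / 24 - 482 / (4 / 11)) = -193836341 / 147459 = -1314.51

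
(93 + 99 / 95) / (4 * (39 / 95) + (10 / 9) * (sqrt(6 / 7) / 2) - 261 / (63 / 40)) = -92115847404 / 160709922089 - 44558325 * sqrt(42) / 160709922089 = -0.57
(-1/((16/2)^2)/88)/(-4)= 1/22528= 0.00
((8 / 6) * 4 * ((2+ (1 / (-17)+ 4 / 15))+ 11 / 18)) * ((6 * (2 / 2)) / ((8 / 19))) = 163894 / 765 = 214.24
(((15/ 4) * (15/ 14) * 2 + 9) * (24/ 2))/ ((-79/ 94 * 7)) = -134514/ 3871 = -34.75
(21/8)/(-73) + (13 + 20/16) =8301/584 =14.21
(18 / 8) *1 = 9 / 4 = 2.25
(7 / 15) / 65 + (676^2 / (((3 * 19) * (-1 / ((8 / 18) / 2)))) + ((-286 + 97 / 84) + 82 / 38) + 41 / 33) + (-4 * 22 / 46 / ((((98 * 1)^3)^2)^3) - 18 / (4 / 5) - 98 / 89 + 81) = -1308487707092607452973457592876788133696549933461 / 652410023820563741191664286409566294299443200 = -2005.62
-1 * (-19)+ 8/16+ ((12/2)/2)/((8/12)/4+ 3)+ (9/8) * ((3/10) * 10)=3621/152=23.82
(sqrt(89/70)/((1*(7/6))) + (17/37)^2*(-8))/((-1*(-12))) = -578/4107 + sqrt(6230)/980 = -0.06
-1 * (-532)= 532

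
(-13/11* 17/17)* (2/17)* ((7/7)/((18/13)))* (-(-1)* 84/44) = -1183/6171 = -0.19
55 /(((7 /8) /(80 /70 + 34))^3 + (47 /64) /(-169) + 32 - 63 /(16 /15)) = -70847523901440 /34865779706759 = -2.03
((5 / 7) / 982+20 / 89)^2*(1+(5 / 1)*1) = 57069916875 / 187141054898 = 0.30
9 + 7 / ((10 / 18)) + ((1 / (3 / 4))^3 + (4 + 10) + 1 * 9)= 6341 / 135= 46.97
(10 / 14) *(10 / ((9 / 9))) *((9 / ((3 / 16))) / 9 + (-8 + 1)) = -250 / 21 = -11.90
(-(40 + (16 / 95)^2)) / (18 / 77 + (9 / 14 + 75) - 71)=-55633424 / 6777775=-8.21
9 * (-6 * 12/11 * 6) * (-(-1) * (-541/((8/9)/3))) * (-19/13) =-134881038/143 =-943224.04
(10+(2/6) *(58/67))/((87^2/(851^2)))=984.41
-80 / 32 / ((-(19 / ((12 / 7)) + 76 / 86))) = 258 / 1235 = 0.21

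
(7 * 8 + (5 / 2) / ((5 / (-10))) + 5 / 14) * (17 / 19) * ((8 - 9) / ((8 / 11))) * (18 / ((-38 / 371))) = 64134081 / 5776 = 11103.55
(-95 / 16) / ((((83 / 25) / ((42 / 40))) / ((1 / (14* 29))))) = -1425 / 308096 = -0.00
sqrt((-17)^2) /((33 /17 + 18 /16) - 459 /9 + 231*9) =2312 /276225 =0.01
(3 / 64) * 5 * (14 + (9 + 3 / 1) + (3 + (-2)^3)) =315 / 64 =4.92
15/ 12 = 5/ 4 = 1.25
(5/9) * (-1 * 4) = -20/9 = -2.22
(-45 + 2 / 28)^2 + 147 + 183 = 460321 / 196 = 2348.58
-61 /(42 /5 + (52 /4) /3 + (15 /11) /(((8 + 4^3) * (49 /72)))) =-493185 /103174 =-4.78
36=36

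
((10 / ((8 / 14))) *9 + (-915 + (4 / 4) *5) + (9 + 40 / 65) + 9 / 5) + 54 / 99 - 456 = -1711051 / 1430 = -1196.54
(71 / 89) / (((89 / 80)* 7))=5680 / 55447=0.10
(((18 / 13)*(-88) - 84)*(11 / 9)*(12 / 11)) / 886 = -1784 / 5759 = -0.31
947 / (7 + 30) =947 / 37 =25.59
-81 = -81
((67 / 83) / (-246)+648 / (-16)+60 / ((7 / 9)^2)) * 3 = 29354338 / 166747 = 176.04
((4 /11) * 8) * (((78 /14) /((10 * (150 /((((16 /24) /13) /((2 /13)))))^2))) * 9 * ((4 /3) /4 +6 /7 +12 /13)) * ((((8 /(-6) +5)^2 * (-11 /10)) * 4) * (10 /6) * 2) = -1117072 /37209375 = -0.03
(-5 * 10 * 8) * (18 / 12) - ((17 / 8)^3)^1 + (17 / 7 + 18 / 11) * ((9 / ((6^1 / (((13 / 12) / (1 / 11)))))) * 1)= -1924375 / 3584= -536.93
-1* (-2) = 2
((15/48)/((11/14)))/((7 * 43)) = 5/3784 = 0.00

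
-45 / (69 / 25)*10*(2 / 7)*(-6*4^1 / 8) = 22500 / 161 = 139.75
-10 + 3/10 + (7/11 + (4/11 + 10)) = 13/10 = 1.30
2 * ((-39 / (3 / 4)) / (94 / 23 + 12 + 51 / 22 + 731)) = -52624 / 379199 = -0.14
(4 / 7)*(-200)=-114.29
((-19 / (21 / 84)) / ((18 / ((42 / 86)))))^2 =70756 / 16641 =4.25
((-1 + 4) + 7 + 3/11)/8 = 113/88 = 1.28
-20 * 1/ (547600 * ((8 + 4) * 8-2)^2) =-1/ 241929680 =-0.00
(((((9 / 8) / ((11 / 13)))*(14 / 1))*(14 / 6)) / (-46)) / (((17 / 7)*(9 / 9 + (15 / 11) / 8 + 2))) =-4459 / 36363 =-0.12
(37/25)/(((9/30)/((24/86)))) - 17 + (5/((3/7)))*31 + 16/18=671314/1935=346.93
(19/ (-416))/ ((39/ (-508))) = 2413/ 4056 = 0.59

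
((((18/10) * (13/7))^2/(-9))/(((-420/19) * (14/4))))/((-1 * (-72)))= 3211/14406000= 0.00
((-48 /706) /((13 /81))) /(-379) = 1944 /1739231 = 0.00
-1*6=-6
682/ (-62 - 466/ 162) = -55242/ 5255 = -10.51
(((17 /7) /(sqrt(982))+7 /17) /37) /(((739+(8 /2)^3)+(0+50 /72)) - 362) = 306 * sqrt(982) /2022114269+252 /10001729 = 0.00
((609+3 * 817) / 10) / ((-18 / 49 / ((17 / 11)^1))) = -14161 / 11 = -1287.36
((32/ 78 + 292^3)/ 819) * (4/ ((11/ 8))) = 31071566336/ 351351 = 88434.55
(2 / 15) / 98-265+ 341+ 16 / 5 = 58213 / 735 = 79.20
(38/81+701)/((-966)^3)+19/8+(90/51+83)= 7725976266541/88661951028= 87.14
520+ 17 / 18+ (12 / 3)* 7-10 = 9701 / 18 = 538.94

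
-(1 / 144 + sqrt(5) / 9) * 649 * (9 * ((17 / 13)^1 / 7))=-11033 * sqrt(5) / 91 - 11033 / 1456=-278.68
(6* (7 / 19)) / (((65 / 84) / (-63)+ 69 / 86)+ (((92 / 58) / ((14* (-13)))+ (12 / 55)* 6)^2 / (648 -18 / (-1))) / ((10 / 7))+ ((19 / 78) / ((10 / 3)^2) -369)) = -1520363325635154000 / 253232398880205756029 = -0.01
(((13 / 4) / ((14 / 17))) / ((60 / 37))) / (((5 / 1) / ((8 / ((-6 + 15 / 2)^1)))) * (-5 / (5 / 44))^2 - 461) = 0.00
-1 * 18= -18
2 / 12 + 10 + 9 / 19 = 1213 / 114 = 10.64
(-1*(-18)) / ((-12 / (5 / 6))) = -5 / 4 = -1.25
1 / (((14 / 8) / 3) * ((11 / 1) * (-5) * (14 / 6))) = -36 / 2695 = -0.01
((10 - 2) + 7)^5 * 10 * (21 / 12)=26578125 / 2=13289062.50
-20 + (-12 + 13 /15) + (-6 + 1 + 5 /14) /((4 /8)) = -4244 /105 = -40.42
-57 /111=-19 /37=-0.51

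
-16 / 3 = -5.33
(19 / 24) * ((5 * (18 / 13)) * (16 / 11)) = 7.97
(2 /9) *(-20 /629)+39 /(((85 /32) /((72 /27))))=39.15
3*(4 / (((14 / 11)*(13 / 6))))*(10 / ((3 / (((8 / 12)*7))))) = 880 / 13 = 67.69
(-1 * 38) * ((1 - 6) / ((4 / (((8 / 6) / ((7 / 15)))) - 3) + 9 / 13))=-12350 / 59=-209.32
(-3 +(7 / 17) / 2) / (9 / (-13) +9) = -1235 / 3672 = -0.34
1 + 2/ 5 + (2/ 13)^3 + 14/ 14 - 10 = -7.60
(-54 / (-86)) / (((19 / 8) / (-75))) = -16200 / 817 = -19.83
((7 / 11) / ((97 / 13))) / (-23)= -91 / 24541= -0.00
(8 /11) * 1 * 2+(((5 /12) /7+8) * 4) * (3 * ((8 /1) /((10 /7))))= 29868 /55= 543.05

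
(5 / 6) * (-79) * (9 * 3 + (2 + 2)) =-12245 / 6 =-2040.83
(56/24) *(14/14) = 7/3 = 2.33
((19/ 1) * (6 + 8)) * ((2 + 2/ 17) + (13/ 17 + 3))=26600/ 17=1564.71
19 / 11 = 1.73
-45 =-45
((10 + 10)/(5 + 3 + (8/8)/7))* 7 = 980/57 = 17.19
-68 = -68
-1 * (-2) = 2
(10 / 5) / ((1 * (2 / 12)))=12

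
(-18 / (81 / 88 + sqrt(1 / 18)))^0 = 1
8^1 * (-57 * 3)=-1368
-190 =-190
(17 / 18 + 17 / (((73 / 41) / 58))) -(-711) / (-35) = 24577561 / 45990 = 534.41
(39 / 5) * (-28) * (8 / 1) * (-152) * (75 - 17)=77016576 / 5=15403315.20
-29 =-29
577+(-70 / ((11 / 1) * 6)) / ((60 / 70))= 114001 / 198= 575.76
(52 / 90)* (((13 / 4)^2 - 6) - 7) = -169 / 120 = -1.41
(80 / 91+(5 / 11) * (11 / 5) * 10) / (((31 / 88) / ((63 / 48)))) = 16335 / 403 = 40.53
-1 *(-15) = 15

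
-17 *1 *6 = -102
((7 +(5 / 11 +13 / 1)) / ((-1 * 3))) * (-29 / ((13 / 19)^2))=422.36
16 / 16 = 1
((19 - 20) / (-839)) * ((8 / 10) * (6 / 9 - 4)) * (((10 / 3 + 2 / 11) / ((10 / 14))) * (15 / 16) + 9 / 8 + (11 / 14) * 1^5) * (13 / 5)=-52247 / 969045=-0.05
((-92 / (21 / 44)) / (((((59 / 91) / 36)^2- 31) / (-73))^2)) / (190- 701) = 231537639586885632 / 110685281001300625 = 2.09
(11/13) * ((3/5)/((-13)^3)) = -33/142805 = -0.00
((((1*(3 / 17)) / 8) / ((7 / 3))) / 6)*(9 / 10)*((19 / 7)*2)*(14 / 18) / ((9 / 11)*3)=209 / 85680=0.00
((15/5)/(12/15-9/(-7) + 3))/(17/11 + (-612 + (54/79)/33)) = -13035/13489018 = -0.00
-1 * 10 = -10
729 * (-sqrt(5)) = -729 * sqrt(5) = -1630.09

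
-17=-17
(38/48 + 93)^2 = 5067001/576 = 8796.88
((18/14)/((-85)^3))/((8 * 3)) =-3/34391000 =-0.00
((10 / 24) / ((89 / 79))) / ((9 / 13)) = 5135 / 9612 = 0.53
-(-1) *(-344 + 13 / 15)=-5147 / 15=-343.13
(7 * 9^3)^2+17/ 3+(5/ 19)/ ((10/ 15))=2968630117/ 114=26040615.06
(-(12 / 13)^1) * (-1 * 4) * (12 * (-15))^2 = 1555200 / 13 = 119630.77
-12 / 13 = -0.92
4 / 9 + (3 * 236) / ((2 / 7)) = 2478.44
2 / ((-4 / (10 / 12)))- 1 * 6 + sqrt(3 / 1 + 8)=-3.10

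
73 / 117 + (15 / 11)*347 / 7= 614606 / 9009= 68.22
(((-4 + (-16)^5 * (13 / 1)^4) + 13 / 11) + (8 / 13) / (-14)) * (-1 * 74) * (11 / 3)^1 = 2218396236332074 / 273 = 8125993539677.93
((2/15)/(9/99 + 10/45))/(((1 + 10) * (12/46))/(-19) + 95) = 28842/6424595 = 0.00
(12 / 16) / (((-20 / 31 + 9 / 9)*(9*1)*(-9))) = -31 / 1188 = -0.03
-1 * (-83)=83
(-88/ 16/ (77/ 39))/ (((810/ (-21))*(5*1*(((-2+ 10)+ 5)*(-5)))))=-1/ 4500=-0.00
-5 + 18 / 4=-1 / 2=-0.50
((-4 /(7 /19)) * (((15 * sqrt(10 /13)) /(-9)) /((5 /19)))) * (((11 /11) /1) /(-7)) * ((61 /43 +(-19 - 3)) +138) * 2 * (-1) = 4860504 * sqrt(130) /27391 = 2023.23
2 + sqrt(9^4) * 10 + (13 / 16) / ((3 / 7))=39067 / 48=813.90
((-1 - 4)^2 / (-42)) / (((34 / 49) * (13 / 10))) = -875 / 1326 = -0.66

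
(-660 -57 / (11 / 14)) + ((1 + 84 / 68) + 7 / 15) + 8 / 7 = -14308037 / 19635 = -728.70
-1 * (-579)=579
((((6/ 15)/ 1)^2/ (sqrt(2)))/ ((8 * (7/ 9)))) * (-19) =-171 * sqrt(2)/ 700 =-0.35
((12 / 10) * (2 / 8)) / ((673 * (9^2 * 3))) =1 / 545130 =0.00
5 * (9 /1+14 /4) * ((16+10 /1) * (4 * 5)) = 32500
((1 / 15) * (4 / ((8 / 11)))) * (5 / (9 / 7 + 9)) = 77 / 432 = 0.18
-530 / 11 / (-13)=530 / 143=3.71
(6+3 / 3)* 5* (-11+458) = 15645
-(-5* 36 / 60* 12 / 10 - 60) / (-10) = -159 / 25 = -6.36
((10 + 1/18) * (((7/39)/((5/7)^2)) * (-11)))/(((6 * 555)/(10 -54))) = 7512043/14610375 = 0.51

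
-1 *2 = -2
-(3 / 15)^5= -1 / 3125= -0.00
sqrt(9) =3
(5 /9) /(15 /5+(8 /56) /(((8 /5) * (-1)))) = 280 /1467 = 0.19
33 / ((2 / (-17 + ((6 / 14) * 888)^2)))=234170079 / 98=2389490.60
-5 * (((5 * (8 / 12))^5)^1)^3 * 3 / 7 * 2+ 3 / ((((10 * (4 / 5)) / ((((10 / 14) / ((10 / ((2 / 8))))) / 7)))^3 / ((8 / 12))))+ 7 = -298678790.33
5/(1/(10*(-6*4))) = -1200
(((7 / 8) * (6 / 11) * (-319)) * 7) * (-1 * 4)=4263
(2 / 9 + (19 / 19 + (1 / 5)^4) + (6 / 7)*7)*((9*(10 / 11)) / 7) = 7388 / 875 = 8.44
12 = 12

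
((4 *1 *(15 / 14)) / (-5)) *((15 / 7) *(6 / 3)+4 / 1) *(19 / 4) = -1653 / 49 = -33.73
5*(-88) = -440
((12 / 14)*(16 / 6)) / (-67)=-16 / 469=-0.03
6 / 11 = 0.55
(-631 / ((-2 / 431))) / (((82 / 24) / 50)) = 81588300 / 41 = 1989958.54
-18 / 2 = -9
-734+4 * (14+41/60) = -10129/15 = -675.27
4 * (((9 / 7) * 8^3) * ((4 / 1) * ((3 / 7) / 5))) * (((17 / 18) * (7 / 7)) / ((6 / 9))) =313344 / 245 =1278.96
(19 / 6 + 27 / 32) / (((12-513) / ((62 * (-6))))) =11935 / 4008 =2.98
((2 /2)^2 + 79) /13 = 80 /13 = 6.15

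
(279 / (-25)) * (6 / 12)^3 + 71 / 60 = -0.21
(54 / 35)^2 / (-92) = -729 / 28175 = -0.03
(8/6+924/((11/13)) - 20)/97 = 3220/291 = 11.07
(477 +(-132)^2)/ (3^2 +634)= 17901/ 643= 27.84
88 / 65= 1.35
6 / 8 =3 / 4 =0.75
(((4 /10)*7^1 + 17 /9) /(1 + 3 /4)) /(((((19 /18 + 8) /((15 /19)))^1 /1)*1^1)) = 5064 /21679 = 0.23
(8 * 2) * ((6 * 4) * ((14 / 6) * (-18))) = -16128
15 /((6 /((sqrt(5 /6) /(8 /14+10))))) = 35*sqrt(30) /888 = 0.22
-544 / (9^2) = -544 / 81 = -6.72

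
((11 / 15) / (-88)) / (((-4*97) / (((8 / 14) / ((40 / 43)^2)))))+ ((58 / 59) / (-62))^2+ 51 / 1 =51.00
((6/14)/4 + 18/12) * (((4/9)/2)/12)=5/168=0.03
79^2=6241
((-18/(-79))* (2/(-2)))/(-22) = 9/869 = 0.01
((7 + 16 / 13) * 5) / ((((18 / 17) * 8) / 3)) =14.58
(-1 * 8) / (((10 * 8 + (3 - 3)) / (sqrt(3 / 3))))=-1 / 10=-0.10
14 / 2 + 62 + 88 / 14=527 / 7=75.29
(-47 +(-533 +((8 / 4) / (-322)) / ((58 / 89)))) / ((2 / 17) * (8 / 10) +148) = -460370965 / 117546744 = -3.92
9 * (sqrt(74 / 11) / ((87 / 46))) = 138 * sqrt(814) / 319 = 12.34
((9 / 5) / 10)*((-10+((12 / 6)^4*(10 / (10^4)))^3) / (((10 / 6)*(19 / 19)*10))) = -263671767 / 2441406250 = -0.11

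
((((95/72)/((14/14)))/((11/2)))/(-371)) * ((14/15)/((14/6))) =-19/73458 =-0.00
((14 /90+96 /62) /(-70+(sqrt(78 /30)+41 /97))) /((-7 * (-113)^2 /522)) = 648590597 * sqrt(65) /1576783900916560+45127195249 /315356780183312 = 0.00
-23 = -23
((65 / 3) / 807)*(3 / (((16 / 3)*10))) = 13 / 8608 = 0.00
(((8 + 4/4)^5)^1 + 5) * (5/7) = 295270/7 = 42181.43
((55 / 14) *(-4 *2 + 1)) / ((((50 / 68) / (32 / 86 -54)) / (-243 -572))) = -70289186 / 43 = -1634632.23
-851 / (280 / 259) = -787.18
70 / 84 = 5 / 6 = 0.83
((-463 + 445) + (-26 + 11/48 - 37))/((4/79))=-306283/192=-1595.22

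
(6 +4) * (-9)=-90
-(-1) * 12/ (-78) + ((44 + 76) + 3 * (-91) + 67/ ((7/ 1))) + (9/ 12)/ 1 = -51991/ 364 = -142.83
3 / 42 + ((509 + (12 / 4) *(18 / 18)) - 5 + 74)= 8135 / 14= 581.07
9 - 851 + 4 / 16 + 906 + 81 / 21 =1907 / 28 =68.11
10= 10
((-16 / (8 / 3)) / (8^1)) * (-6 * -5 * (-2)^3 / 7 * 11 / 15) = 132 / 7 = 18.86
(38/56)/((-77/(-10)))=95/1078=0.09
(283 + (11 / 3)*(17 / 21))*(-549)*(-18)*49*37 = 5123426112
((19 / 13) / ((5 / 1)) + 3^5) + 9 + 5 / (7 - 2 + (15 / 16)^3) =6038913 / 23855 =253.15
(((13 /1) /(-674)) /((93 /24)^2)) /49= -416 /15868993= -0.00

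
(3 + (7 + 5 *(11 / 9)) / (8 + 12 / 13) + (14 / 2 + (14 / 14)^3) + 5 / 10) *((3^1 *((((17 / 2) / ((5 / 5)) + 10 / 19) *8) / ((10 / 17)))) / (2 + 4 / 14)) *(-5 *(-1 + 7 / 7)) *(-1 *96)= 0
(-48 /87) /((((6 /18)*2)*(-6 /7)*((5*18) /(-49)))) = -686 /1305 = -0.53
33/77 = 3/7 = 0.43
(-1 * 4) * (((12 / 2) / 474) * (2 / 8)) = -1 / 79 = -0.01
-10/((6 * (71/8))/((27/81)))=-0.06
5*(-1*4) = -20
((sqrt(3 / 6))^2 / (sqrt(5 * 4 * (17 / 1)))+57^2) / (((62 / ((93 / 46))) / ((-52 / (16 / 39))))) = -4941729 / 368 - 1521 * sqrt(85) / 125120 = -13428.72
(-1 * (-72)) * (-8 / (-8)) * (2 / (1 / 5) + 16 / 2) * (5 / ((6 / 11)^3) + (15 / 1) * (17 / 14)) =63535.71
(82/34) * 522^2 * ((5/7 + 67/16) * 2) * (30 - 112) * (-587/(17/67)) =2472486770571021/2023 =1222188220746.92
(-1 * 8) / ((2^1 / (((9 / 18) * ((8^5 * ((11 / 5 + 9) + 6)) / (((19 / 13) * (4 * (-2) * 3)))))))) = 9158656 / 285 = 32135.64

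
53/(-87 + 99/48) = -848/1359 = -0.62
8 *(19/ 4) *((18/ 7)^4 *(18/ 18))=3989088/ 2401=1661.43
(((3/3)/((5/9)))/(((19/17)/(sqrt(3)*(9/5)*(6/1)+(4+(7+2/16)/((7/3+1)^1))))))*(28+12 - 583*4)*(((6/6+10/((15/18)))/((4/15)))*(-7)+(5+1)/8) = 29313971199/3800+6447879612*sqrt(3)/475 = 31225897.87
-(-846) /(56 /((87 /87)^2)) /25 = 423 /700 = 0.60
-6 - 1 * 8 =-14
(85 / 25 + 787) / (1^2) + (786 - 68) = 7542 / 5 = 1508.40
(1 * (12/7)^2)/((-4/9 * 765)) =-36/4165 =-0.01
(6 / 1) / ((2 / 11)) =33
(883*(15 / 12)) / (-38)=-4415 / 152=-29.05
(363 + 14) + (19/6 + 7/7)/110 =49769/132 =377.04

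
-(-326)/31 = 326/31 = 10.52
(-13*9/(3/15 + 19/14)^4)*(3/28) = -300982500/141158161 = -2.13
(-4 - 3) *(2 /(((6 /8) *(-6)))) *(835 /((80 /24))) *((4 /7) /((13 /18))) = 8016 /13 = 616.62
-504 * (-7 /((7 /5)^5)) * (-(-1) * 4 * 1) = 900000 /343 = 2623.91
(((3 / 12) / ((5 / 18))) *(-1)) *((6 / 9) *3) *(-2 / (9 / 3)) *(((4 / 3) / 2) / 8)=1 / 10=0.10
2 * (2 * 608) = 2432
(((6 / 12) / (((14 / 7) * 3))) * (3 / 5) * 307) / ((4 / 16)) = 307 / 5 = 61.40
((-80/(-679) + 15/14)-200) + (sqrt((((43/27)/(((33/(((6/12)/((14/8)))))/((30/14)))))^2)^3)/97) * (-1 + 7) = -39625789288897445/199314118511046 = -198.81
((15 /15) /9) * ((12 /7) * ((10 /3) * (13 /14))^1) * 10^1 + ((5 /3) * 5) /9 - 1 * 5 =2410 /1323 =1.82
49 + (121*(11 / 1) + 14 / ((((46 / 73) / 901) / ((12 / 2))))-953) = 2772287 / 23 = 120534.22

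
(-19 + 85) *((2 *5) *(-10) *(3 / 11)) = -1800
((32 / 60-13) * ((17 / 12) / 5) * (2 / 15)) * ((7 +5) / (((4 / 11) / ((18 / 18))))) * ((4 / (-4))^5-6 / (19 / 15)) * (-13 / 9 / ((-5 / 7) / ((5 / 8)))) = 346857511 / 3078000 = 112.69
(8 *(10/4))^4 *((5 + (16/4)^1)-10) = -160000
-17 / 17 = -1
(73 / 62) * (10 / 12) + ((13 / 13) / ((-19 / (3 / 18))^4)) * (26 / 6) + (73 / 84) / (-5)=443858744153 / 549756532080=0.81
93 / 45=2.07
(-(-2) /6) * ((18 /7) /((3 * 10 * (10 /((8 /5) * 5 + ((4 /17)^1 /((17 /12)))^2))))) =335236 /14616175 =0.02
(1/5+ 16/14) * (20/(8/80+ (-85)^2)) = 1880/505757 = 0.00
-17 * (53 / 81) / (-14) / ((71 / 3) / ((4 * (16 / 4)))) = 7208 / 13419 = 0.54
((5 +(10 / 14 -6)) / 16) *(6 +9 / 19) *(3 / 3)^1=-0.12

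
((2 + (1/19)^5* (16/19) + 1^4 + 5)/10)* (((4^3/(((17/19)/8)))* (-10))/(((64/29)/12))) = -1047805906176/42093683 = -24892.24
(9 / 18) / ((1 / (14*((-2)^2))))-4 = 24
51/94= 0.54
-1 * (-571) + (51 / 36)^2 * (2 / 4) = 164737 / 288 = 572.00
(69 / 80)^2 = 4761 / 6400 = 0.74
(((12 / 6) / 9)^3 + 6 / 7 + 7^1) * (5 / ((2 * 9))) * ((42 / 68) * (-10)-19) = -42961570 / 780759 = -55.03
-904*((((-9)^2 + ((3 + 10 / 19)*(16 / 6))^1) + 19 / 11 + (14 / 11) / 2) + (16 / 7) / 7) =-2585545768 / 30723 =-84156.68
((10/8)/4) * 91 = 455/16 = 28.44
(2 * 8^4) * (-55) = -450560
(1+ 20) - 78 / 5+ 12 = 87 / 5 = 17.40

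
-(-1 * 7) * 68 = 476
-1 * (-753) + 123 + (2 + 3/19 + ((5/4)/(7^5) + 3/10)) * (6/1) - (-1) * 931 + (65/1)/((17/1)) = 99104079583/54286610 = 1825.57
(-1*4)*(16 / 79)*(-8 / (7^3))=512 / 27097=0.02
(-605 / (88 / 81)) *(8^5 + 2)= -72995175 / 4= -18248793.75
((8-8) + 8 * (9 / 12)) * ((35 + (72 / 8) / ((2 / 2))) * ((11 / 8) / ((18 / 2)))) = 121 / 3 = 40.33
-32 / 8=-4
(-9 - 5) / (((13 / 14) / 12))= -2352 / 13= -180.92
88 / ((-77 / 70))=-80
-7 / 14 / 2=-1 / 4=-0.25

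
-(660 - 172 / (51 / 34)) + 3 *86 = -862 / 3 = -287.33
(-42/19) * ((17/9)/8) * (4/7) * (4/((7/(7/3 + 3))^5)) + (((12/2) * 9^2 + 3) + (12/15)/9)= 568927683917/1163968785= 488.78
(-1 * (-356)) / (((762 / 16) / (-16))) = -45568 / 381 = -119.60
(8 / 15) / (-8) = -1 / 15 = -0.07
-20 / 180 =-1 / 9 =-0.11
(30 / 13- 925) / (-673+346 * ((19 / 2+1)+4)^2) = -23990 / 1873911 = -0.01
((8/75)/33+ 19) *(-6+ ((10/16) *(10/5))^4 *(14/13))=-263808097/4118400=-64.06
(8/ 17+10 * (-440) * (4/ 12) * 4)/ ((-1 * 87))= 299176/ 4437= 67.43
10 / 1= 10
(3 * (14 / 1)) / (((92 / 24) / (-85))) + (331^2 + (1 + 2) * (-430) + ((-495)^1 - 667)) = 2442087 / 23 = 106177.70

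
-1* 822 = -822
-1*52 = -52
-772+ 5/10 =-1543/2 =-771.50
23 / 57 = 0.40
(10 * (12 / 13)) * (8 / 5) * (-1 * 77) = -14784 / 13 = -1137.23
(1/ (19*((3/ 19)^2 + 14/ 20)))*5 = 950/ 2617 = 0.36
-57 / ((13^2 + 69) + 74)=-19 / 104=-0.18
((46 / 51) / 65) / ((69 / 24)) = 16 / 3315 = 0.00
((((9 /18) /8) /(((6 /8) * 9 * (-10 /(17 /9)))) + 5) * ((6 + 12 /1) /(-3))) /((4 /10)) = -48583 /648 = -74.97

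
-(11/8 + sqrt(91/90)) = -11/8 - sqrt(910)/30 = -2.38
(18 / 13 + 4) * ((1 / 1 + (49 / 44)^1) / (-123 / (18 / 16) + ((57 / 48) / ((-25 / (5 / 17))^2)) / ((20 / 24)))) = -1411042500 / 13555231547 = -0.10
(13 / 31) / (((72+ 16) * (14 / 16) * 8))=13 / 19096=0.00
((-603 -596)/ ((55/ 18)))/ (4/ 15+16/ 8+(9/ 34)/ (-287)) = -57435588/ 331637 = -173.19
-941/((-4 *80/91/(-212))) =-4538443/80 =-56730.54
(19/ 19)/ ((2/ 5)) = 5/ 2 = 2.50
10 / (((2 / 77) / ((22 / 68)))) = 4235 / 34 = 124.56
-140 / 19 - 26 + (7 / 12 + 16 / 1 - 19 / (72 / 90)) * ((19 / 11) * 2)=-36445 / 627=-58.13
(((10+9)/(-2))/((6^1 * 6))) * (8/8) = -19/72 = -0.26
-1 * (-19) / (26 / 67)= 48.96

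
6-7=-1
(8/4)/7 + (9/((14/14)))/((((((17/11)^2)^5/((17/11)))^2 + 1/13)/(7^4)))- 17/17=1431285536387015821580507/182825657794193917114598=7.83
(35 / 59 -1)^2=576 / 3481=0.17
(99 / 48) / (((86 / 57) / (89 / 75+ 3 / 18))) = 127281 / 68800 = 1.85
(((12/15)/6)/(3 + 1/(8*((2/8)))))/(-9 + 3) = -2/315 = -0.01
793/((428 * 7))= 793/2996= 0.26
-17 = -17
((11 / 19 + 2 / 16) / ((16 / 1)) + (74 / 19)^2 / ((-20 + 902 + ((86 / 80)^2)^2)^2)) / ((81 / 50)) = 260016262556575077070825 / 9569813275456401073333824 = 0.03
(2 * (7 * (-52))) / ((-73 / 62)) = 45136 / 73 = 618.30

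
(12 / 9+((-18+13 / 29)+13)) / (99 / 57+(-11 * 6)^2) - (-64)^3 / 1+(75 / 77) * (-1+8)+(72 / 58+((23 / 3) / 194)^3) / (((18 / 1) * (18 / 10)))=262150.86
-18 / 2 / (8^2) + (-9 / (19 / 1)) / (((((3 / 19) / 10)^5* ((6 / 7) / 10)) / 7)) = -204343328000729 / 5184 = -39418080247.05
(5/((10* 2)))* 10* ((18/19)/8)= 45/152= 0.30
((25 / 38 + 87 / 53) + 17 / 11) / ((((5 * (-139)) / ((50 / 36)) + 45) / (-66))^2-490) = -0.01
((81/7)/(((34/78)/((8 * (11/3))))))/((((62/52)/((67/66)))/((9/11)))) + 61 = 24487231/40579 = 603.45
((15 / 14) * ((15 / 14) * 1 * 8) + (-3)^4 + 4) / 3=4615 / 147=31.39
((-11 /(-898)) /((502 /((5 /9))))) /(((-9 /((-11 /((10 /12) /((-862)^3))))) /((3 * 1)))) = -38750487644 /1014291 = -38204.51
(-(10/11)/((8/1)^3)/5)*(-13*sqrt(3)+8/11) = -1/3872+13*sqrt(3)/2816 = 0.01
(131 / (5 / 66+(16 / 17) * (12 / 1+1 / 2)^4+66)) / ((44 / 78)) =260559 / 25855387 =0.01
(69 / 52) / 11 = 69 / 572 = 0.12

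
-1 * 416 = -416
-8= -8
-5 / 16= -0.31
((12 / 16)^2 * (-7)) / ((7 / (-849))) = 7641 / 16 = 477.56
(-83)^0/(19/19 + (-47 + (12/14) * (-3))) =-0.02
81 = 81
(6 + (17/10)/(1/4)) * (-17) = -1088/5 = -217.60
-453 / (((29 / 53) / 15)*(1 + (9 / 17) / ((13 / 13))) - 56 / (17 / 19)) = 6122295 / 845126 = 7.24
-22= -22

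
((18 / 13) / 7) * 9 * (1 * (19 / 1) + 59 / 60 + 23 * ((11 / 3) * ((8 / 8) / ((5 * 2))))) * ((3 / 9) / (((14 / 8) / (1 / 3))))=2046 / 637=3.21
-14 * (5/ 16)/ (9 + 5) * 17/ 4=-85/ 64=-1.33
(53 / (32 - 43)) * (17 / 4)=-901 / 44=-20.48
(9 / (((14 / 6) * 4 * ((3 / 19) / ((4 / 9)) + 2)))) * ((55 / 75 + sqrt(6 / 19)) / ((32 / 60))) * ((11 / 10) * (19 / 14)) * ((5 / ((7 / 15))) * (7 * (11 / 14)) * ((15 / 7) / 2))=209496375 * sqrt(114) / 55011712 + 2918982825 / 55011712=93.72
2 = 2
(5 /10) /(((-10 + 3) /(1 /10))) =-1 /140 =-0.01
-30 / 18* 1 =-5 / 3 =-1.67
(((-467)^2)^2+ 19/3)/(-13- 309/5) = -356721089455/561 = -635866469.62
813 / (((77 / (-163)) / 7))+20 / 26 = -1722637 / 143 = -12046.41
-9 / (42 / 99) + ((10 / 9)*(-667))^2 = 622820543 / 1134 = 549224.46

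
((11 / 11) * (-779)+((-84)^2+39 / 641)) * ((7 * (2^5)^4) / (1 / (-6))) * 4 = -708799761481728 / 641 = -1105771858785.85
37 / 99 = 0.37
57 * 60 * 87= 297540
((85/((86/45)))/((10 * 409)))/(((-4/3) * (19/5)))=-11475/5346448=-0.00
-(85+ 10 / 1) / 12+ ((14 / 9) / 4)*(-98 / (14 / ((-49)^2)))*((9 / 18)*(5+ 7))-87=-157245 / 4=-39311.25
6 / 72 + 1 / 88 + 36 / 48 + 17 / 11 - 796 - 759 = -409889 / 264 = -1552.61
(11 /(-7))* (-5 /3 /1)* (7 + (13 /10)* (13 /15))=13409 /630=21.28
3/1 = 3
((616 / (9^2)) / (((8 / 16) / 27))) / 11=112 / 3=37.33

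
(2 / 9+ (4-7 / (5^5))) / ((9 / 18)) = 237374 / 28125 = 8.44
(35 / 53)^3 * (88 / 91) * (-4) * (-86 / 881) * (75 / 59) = 0.14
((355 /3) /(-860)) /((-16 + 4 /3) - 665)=71 /350708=0.00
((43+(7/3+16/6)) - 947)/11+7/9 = -8014/99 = -80.95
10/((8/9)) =45/4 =11.25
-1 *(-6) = 6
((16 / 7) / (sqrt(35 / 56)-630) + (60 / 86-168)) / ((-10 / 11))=176*sqrt(10) / 111131825 + 25127133009 / 136533385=184.04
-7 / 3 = -2.33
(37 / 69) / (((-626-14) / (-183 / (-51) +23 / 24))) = -13727 / 3603456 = -0.00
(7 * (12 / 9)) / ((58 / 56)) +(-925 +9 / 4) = -317981 / 348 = -913.74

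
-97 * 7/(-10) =679/10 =67.90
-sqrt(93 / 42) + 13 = 13- sqrt(434) / 14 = 11.51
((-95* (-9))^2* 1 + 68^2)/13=735649/13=56588.38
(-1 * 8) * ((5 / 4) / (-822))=5 / 411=0.01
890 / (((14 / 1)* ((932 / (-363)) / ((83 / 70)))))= -2681481 / 91336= -29.36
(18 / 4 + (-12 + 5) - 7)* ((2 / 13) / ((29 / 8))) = -152 / 377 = -0.40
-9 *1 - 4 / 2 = -11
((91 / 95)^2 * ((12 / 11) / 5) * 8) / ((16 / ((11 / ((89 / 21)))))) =1043406 / 4016125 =0.26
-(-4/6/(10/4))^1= 4/15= 0.27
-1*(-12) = 12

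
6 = 6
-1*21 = -21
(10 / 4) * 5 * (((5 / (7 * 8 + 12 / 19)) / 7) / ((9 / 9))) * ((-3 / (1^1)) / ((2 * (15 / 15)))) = -7125 / 30128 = -0.24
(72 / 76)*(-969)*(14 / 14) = -918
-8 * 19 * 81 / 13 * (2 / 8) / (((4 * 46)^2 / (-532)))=204687 / 55016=3.72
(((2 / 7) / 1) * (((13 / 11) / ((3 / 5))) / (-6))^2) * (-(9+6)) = -21125 / 45738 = -0.46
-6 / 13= -0.46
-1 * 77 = -77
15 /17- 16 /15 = -47 /255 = -0.18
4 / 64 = 1 / 16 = 0.06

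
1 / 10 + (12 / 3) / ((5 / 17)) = 137 / 10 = 13.70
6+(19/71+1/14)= 6301/994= 6.34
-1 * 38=-38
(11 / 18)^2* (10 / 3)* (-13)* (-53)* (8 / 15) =333476 / 729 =457.44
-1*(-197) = 197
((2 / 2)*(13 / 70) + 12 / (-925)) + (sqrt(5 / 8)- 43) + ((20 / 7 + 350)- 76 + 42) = sqrt(10) / 4 + 3574587 / 12950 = 276.82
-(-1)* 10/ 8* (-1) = -5/ 4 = -1.25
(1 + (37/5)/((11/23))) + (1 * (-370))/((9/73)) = -1477396/495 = -2984.64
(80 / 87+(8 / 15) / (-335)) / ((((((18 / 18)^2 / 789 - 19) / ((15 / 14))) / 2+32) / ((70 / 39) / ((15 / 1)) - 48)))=-98541936184 / 51867462075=-1.90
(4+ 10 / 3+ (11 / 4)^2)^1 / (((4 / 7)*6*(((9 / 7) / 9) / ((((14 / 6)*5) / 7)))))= 175175 / 3456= 50.69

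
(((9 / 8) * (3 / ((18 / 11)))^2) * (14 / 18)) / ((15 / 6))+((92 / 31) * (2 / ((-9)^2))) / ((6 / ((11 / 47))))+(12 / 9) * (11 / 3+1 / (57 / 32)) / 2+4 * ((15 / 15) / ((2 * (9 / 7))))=2988666527 / 538157520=5.55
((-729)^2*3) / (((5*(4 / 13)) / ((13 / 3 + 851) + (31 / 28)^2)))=13918520037591 / 15680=887660716.68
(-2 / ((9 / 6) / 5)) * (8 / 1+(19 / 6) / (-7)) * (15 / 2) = -7925 / 21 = -377.38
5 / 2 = 2.50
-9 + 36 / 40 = -8.10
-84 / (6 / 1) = -14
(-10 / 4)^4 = 625 / 16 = 39.06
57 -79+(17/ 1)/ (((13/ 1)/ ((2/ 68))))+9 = -12.96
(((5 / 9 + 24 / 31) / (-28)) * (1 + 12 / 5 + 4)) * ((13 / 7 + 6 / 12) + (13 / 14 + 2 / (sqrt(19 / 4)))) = -45103 / 39060 - 1961 * sqrt(19) / 26505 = -1.48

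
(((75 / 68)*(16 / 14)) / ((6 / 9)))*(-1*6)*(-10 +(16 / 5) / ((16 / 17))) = 8910 / 119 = 74.87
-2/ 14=-1/ 7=-0.14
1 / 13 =0.08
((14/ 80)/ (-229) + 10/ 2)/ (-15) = -45793/ 137400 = -0.33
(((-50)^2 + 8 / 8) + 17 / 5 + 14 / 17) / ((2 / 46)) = 4897712 / 85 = 57620.14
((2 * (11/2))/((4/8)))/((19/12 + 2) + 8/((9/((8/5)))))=3960/901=4.40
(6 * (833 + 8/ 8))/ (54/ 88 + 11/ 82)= 9027216/ 1349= 6691.78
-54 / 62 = -27 / 31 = -0.87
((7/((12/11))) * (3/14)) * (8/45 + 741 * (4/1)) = 366817/90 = 4075.74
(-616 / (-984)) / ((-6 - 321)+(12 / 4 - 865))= -77 / 146247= -0.00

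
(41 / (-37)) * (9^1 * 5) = -1845 / 37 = -49.86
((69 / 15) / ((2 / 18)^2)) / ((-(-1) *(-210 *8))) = -621 / 2800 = -0.22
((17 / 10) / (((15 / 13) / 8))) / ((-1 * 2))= -442 / 75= -5.89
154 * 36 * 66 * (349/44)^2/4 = 23020389/4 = 5755097.25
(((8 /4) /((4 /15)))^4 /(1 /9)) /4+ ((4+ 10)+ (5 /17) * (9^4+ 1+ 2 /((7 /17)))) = 4060927 /448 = 9064.57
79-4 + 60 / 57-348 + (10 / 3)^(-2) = -516529 / 1900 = -271.86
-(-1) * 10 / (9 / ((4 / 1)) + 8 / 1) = 40 / 41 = 0.98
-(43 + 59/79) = -3456/79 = -43.75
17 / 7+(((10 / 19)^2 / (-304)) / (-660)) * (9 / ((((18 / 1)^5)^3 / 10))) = 23075903716891551842697391 / 9501842706955344876404736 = 2.43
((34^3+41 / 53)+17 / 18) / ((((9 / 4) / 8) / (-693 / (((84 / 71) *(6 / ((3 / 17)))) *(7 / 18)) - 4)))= -3448434344420 / 510867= -6750160.70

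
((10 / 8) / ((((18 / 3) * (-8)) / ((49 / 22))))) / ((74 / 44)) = -245 / 7104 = -0.03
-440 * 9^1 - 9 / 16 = -63369 / 16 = -3960.56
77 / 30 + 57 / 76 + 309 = 18739 / 60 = 312.32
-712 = -712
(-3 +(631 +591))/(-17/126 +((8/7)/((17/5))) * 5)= 373014/473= 788.61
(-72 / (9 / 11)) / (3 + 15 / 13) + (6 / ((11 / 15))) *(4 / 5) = -4348 / 297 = -14.64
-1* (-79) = 79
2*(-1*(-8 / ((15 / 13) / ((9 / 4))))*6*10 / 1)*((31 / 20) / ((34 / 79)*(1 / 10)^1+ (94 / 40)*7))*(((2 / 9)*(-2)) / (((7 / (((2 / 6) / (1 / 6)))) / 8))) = -32601088 / 182413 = -178.72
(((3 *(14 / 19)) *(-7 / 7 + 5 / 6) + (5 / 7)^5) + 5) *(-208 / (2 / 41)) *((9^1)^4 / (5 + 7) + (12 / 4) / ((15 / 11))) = -18004734445074 / 1596665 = -11276463.41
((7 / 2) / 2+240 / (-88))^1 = -43 / 44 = -0.98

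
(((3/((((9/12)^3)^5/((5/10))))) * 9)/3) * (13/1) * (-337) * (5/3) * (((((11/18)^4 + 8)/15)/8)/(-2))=7850355209535488/94143178827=83387.40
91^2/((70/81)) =95823/10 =9582.30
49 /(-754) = -49 /754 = -0.06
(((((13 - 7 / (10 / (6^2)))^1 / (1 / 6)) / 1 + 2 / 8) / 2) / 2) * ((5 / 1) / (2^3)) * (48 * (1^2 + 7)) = -4377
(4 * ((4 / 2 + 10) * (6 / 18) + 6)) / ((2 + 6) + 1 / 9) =360 / 73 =4.93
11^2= 121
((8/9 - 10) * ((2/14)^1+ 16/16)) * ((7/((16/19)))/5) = -779/45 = -17.31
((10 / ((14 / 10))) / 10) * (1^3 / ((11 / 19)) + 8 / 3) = 725 / 231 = 3.14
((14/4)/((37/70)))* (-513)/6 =-41895/74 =-566.15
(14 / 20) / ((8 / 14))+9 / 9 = 89 / 40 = 2.22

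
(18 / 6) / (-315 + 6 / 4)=-2 / 209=-0.01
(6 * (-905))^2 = 29484900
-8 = -8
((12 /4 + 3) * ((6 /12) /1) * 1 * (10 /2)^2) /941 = 75 /941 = 0.08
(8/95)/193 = 8/18335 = 0.00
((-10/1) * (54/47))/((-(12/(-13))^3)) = -10985/752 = -14.61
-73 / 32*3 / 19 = -219 / 608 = -0.36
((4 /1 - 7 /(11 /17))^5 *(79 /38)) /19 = -187470703125 /116278822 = -1612.25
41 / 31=1.32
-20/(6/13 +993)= -52/2583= -0.02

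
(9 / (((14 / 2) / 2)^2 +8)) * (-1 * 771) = -1028 / 3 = -342.67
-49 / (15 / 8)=-392 / 15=-26.13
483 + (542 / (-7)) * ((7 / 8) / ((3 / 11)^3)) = -308537 / 108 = -2856.82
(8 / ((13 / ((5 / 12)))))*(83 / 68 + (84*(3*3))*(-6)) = -1541825 / 1326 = -1162.76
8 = 8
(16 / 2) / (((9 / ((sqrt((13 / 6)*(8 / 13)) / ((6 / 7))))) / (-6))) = -112*sqrt(3) / 27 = -7.18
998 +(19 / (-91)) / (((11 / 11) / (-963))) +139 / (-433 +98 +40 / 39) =1420729564 / 1185275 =1198.65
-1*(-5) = 5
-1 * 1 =-1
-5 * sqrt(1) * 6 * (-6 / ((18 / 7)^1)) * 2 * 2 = 280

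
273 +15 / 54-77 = 3533 / 18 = 196.28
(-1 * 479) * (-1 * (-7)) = -3353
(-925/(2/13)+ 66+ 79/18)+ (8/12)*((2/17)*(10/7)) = -6363881/1071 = -5942.00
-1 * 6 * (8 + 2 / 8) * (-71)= 7029 / 2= 3514.50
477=477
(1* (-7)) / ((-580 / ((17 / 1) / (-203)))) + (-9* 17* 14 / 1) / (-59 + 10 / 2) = 2001529 / 50460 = 39.67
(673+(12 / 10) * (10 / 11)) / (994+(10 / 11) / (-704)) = 2610080 / 3848763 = 0.68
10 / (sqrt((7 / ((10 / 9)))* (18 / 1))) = 10* sqrt(35) / 63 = 0.94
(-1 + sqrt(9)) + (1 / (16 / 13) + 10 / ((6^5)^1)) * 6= 1115 / 162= 6.88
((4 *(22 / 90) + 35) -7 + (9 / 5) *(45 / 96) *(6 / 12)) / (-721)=-84671 / 2076480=-0.04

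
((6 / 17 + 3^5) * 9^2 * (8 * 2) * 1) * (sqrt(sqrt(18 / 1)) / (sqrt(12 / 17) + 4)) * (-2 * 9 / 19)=-96507936 * 2^(1 / 4) * sqrt(3) / 1235 + 144761904 * sqrt(17) * 2^(1 / 4) / 20995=-127150.53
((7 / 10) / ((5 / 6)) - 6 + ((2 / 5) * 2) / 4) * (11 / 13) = -1364 / 325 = -4.20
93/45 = 31/15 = 2.07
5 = 5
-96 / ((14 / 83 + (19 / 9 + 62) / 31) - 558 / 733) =-1629511776 / 25045595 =-65.06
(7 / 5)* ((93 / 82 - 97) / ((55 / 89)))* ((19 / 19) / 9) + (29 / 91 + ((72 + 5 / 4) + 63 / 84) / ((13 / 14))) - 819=-763.12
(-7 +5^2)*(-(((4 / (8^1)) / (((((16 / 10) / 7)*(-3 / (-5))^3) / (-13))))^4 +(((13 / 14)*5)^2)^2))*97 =-2436970122273751152960625 / 4645737234432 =-524560473246.76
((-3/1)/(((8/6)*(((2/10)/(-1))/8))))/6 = 15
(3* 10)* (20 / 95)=120 / 19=6.32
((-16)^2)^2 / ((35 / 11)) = 720896 / 35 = 20597.03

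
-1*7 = -7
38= 38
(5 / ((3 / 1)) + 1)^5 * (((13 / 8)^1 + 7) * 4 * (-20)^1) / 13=-7536640 / 1053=-7157.30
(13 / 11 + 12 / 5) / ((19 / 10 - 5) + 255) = 394 / 27709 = 0.01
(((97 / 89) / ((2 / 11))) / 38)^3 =1214767763 / 309464471744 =0.00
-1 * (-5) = 5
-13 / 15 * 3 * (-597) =7761 / 5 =1552.20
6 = 6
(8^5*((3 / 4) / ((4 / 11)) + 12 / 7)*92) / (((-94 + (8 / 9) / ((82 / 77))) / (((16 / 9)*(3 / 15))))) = -26141589504 / 601615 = -43452.36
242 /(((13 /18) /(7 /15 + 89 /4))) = 494769 /65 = 7611.83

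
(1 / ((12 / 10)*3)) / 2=5 / 36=0.14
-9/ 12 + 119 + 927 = 4181/ 4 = 1045.25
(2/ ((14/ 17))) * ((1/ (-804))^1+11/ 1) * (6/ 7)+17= 261953/ 6566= 39.90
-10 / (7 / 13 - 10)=130 / 123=1.06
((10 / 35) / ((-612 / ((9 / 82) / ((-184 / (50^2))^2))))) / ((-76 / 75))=0.01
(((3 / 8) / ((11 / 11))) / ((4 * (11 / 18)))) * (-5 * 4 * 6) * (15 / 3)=-2025 / 22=-92.05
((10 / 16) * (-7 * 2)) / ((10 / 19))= -133 / 8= -16.62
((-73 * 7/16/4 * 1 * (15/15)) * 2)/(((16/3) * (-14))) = 219/1024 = 0.21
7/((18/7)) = 49/18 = 2.72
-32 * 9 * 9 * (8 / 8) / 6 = -432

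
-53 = -53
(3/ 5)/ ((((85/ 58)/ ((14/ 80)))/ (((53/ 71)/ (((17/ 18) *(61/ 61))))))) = 290493/ 5129750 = 0.06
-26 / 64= -0.41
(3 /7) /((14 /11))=0.34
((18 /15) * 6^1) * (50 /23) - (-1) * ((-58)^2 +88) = 79756 /23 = 3467.65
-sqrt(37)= -6.08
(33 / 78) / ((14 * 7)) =11 / 2548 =0.00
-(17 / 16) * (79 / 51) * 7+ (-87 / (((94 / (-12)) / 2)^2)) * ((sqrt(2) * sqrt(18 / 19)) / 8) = -553 / 48 - 9396 * sqrt(19) / 41971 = -12.50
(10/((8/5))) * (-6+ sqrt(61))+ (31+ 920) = 25 * sqrt(61)/4+ 1827/2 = 962.31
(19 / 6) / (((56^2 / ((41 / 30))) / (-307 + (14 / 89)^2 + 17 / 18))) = -4855758617 / 11497489920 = -0.42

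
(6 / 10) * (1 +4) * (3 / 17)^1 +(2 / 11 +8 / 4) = 507 / 187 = 2.71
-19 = -19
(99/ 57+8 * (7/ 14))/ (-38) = -109/ 722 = -0.15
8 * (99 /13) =60.92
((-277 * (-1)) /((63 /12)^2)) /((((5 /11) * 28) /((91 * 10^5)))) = 3168880000 /441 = 7185668.93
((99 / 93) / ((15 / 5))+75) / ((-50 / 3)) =-3504 / 775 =-4.52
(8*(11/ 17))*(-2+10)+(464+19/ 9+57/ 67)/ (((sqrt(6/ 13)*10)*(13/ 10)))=704/ 17+140789*sqrt(78)/ 23517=94.28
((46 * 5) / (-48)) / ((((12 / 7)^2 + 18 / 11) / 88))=-681835 / 7398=-92.16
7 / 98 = 1 / 14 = 0.07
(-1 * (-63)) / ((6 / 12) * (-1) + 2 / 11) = -198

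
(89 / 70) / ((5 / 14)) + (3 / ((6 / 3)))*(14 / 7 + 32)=1364 / 25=54.56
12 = 12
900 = 900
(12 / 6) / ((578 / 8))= 8 / 289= 0.03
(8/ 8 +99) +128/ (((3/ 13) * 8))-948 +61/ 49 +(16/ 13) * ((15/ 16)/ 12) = -5941877/ 7644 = -777.33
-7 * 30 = -210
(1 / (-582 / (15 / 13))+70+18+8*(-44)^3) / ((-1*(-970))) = -1718450453 / 2446340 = -702.46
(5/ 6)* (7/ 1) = 35/ 6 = 5.83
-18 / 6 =-3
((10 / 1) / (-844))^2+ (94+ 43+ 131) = 47726537 / 178084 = 268.00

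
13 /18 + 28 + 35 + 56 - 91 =517 /18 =28.72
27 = 27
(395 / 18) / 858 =395 / 15444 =0.03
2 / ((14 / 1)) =1 / 7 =0.14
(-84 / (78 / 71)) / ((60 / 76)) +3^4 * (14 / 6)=92.15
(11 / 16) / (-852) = -0.00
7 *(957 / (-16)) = -6699 / 16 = -418.69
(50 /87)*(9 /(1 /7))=36.21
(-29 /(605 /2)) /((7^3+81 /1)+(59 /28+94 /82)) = -66584 /296744635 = -0.00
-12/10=-6/5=-1.20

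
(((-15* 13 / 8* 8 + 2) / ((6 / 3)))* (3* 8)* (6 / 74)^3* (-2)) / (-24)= -5211 / 50653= -0.10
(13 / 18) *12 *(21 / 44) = 91 / 22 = 4.14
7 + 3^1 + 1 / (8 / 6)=43 / 4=10.75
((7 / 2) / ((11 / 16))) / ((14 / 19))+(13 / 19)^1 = 7.59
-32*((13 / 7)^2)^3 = -154457888 / 117649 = -1312.87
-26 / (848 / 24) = -39 / 53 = -0.74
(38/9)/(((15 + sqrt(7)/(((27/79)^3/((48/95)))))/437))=-10752292477595250/348200972463007 + 9072300434922720 *sqrt(7)/348200972463007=38.05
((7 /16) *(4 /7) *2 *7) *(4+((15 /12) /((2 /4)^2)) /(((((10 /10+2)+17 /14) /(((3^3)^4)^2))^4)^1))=4277506168366871328755457880479405792742874797924934 /12117361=353006415205990093779945800000000000000000000.00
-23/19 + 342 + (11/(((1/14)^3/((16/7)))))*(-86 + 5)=-106172213/19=-5588011.21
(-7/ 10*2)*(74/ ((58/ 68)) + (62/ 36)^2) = -5901371/ 46980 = -125.61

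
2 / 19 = 0.11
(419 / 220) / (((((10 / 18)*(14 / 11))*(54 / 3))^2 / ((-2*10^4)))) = -23045 / 98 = -235.15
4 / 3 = 1.33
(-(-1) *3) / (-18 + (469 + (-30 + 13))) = 3 / 434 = 0.01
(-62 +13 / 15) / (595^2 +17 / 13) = -11921 / 69035130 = -0.00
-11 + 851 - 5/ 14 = 839.64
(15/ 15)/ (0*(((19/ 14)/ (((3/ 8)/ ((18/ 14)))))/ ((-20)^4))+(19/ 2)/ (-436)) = -872/ 19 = -45.89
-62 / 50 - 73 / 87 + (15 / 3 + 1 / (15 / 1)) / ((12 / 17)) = 33269 / 6525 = 5.10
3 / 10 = 0.30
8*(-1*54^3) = -1259712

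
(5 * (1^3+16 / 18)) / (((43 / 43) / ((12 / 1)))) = 340 / 3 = 113.33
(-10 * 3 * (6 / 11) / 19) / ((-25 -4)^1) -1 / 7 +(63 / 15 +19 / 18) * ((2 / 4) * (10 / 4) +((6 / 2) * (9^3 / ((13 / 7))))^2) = 18812975369778859 / 2581258680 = 7288295.25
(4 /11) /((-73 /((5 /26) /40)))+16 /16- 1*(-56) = 2380091 /41756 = 57.00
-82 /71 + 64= 4462 /71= 62.85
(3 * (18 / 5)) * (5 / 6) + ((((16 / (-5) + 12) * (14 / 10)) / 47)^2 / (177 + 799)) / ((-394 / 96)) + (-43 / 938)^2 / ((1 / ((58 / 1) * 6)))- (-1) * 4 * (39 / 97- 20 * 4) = -109262263082029530964 / 353988549495625625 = -308.66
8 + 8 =16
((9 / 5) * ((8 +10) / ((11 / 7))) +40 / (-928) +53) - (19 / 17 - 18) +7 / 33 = 29502059 / 325380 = 90.67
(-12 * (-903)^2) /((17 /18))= -176128344 /17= -10360490.82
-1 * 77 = -77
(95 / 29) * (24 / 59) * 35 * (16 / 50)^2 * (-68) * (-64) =889061376 / 42775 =20784.60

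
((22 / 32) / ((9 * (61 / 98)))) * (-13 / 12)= -7007 / 52704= -0.13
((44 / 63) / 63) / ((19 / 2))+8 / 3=201184 / 75411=2.67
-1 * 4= -4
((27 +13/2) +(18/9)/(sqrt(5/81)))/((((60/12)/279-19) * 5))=-18693/52960-2511 * sqrt(5)/66200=-0.44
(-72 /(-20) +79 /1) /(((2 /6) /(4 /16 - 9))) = -8673 /4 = -2168.25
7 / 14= 1 / 2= 0.50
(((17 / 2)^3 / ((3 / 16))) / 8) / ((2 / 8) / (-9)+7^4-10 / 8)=14739 / 86390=0.17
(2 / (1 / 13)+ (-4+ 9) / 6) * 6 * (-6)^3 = -34776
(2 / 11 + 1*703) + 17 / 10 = 77537 / 110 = 704.88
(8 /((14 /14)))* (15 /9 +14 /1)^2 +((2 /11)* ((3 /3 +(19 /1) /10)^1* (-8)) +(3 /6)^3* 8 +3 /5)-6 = 967694 /495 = 1954.94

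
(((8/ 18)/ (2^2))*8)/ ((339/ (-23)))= -184/ 3051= -0.06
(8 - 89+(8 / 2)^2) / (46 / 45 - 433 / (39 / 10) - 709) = 0.08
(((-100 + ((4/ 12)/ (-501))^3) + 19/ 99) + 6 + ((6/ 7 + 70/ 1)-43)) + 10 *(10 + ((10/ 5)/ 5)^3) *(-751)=-494421145702079489/ 6535934264475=-75646.59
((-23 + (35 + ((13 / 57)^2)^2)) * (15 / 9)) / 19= 633502865 / 601692057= 1.05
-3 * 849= -2547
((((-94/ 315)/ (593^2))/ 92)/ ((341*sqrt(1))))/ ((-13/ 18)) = 47/ 1254882313685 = 0.00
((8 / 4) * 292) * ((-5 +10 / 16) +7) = 1533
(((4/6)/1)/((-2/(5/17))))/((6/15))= -25/102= -0.25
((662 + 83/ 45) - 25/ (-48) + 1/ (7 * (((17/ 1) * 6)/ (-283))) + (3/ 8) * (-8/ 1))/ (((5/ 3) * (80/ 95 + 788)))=1076004523/ 2140286400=0.50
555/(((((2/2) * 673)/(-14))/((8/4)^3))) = -62160/673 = -92.36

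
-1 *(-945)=945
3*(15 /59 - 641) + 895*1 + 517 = -30104 /59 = -510.24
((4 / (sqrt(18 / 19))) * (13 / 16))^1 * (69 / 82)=2.81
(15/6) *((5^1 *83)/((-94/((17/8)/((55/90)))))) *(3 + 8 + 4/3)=-3915525/8272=-473.35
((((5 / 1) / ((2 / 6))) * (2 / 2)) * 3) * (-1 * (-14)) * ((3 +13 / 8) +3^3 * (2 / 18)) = 19215 / 4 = 4803.75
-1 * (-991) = 991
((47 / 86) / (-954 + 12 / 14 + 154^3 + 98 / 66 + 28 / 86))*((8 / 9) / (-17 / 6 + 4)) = 4136 / 36268488727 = 0.00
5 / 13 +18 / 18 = 18 / 13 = 1.38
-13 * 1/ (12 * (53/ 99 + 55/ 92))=-9867/ 10321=-0.96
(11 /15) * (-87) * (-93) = 29667 /5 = 5933.40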